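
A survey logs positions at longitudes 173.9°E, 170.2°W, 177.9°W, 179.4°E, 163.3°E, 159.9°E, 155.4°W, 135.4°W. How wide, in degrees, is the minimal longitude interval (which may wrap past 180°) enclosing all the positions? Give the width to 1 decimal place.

Sort the longitudes: -177.9°, -170.2°, -155.4°, -135.4°, +159.9°, +163.3°, +173.9°, +179.4°.
Eastward gaps between consecutive values (wrapping around): 7.7°, 14.8°, 20.0°, 295.3°, 3.4°, 10.6°, 5.5°, 2.7°.
Largest gap = 295.3° ⇒ minimal covering band is its complement: 360° − 295.3° = 64.7°.
Band runs from +159.9° eastward to -135.4°, crossing the antimeridian.

64.7°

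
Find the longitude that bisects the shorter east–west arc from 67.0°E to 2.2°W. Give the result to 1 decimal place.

Signed shortest Δλ from +67.0° to -2.2° is -69.2°.
Midpoint longitude = +67.0° + (-69.2°)/2 = +67.0° − 34.6° = +32.4°.

32.4°E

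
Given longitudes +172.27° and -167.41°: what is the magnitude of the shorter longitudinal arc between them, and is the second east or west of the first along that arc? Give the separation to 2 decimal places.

Raw difference: -167.41 − 172.27 = -339.68°.
Normalise into (−180°, 180°]: -339.68° + 360° = 20.32°.
Positive ⇒ the second point lies to the east; separation 20.32°.

20.32° east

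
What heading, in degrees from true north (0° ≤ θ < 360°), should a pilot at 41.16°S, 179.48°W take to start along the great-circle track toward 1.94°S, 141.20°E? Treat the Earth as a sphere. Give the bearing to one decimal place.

Δλ = 141.20 − -179.48 = 320.68°; wrapped into (−180°, 180°]: -39.32°.
θ = atan2( sin Δλ · cos φ₂ , cos φ₁ · sin φ₂ − sin φ₁ · cos φ₂ · cos Δλ )
  = atan2(-0.63329, 0.48339) = -52.645° → normalised to [0°, 360°): 307.355°.

307.4°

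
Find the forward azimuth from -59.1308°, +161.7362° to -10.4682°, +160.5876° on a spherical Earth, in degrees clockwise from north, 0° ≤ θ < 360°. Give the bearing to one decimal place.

358.5°

Δλ = 160.5876 − 161.7362 = -1.1486°.
θ = atan2( sin Δλ · cos φ₂ , cos φ₁ · sin φ₂ − sin φ₁ · cos φ₂ · cos Δλ )
  = atan2(-0.01971, 0.75066) = -1.504° → normalised to [0°, 360°): 358.496°.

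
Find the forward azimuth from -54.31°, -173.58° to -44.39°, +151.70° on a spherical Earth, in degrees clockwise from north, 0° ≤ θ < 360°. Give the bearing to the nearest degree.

280°

Δλ = 151.70 − -173.58 = 325.28°; wrapped into (−180°, 180°]: -34.72°.
θ = atan2( sin Δλ · cos φ₂ , cos φ₁ · sin φ₂ − sin φ₁ · cos φ₂ · cos Δλ )
  = atan2(-0.40701, 0.06893) = -80.387° → normalised to [0°, 360°): 279.613°.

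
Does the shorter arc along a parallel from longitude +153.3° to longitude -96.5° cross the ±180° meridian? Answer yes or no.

Yes

Naïve |-96.5 − 153.3| = 249.8° > 180°, so the shorter arc goes the other way round — across 180°.
Signed shortest Δλ = ((-96.5 − 153.3 + 180) mod 360) − 180 = 110.2°.
Going east by 110.2° from +153.3° passes through 180° before reaching -96.5°.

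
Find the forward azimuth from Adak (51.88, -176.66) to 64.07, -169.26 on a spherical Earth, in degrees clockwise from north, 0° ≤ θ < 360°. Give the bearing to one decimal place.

14.7°

Δλ = -169.26 − -176.66 = 7.40°.
θ = atan2( sin Δλ · cos φ₂ , cos φ₁ · sin φ₂ − sin φ₁ · cos φ₂ · cos Δλ )
  = atan2(0.05632, 0.21402) = 14.743° → normalised to [0°, 360°): 14.743°.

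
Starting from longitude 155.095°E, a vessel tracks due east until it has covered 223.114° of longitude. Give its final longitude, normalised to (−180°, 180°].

18.209°E

Start at +155.095°; shift +223.114° → +378.209°.
+378.209° lies outside (−180°, 180°]; subtract 360° → +18.209°.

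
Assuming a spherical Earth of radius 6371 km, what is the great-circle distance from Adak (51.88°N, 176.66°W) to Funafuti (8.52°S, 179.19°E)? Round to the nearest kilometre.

6728 km

Δλ = 179.19 − -176.66 = 355.85°; wrapped into (−180°, 180°]: -4.15°.
Δφ = -8.52 − 51.88 = -60.40°.
a = sin²(Δφ/2) + cos φ₁ · cos φ₂ · sin²(Δλ/2) = 0.253829.
c = 2·atan2(√a, √(1−a)) = 1.05602 rad → d = 6371·c ≈ 6727.90 km.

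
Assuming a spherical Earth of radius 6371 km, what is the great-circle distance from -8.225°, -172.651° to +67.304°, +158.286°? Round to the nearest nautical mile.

Δλ = 158.286 − -172.651 = 330.937°; wrapped into (−180°, 180°]: -29.063°.
Δφ = 67.304 − -8.225 = 75.529°.
a = sin²(Δφ/2) + cos φ₁ · cos φ₂ · sin²(Δλ/2) = 0.399097.
c = 2·atan2(√a, √(1−a)) = 1.36759 rad → d = 6371·c ≈ 8712.94 km ≈ 4704.61 nmi.

4705 nmi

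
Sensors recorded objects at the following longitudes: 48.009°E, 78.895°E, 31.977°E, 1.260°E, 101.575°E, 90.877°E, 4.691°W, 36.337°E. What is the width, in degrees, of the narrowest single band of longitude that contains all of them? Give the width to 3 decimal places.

Sort the longitudes: -4.691°, +1.260°, +31.977°, +36.337°, +48.009°, +78.895°, +90.877°, +101.575°.
Eastward gaps between consecutive values (wrapping around): 5.951°, 30.717°, 4.360°, 11.672°, 30.886°, 11.982°, 10.698°, 253.734°.
Largest gap = 253.734° ⇒ minimal covering band is its complement: 360° − 253.734° = 106.266°.
Band runs from -4.691° eastward to +101.575°.

106.266°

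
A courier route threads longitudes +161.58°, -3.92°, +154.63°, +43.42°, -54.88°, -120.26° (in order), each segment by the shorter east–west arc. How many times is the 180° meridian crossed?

0

Leg 1: +161.58° → -3.92°, shortest Δλ = -165.5° (west) — does not cross 180°.
Leg 2: -3.92° → +154.63°, shortest Δλ = 158.55° (east) — does not cross 180°.
Leg 3: +154.63° → +43.42°, shortest Δλ = -111.21° (west) — does not cross 180°.
Leg 4: +43.42° → -54.88°, shortest Δλ = -98.3° (west) — does not cross 180°.
Leg 5: -54.88° → -120.26°, shortest Δλ = -65.38° (west) — does not cross 180°.
Total crossings: 0.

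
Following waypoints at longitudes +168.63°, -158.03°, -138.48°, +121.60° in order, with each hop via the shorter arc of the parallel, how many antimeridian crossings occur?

Leg 1: +168.63° → -158.03°, shortest Δλ = 33.34° (east) — crosses 180°.
Leg 2: -158.03° → -138.48°, shortest Δλ = 19.55° (east) — does not cross 180°.
Leg 3: -138.48° → +121.60°, shortest Δλ = -99.92° (west) — crosses 180°.
Total crossings: 2.

2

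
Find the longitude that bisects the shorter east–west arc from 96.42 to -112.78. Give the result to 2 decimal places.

+171.82°

Signed shortest Δλ from +96.42° to -112.78° is +150.80°.
Midpoint longitude = +96.42° + (+150.80°)/2 = +96.42° + 75.40° = +171.82°.
(The naïve average (+96.42 + -112.78)/2 = -8.18° is on the wrong side of the globe.)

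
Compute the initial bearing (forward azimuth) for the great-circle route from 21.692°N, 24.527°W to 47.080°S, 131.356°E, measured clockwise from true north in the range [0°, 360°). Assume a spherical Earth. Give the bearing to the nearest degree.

148°

Δλ = 131.356 − -24.527 = 155.883°.
θ = atan2( sin Δλ · cos φ₂ , cos φ₁ · sin φ₂ − sin φ₁ · cos φ₂ · cos Δλ )
  = atan2(0.27825, -0.45072) = 148.311° → normalised to [0°, 360°): 148.311°.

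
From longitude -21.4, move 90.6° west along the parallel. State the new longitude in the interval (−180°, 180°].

-112.0°

Start at -21.4°; shift −90.6° → -112.0°.
-112.0° already lies in (−180°, 180°].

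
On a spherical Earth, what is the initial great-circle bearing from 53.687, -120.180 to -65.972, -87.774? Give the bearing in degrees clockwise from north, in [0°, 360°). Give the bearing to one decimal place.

Δλ = -87.774 − -120.180 = 32.406°.
θ = atan2( sin Δλ · cos φ₂ , cos φ₁ · sin φ₂ − sin φ₁ · cos φ₂ · cos Δλ )
  = atan2(0.21822, -0.81789) = 165.061° → normalised to [0°, 360°): 165.061°.

165.1°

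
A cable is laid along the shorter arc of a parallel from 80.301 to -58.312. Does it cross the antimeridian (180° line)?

Signed shortest Δλ = ((-58.312 − 80.301 + 180) mod 360) − 180 = -138.613°.
Going west by 138.613° from +80.301° reaches -58.312° without touching 180°.

No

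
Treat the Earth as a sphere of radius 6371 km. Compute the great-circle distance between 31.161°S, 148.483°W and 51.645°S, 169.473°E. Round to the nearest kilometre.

Δλ = 169.473 − -148.483 = 317.956°; wrapped into (−180°, 180°]: -42.044°.
Δφ = -51.645 − -31.161 = -20.484°.
a = sin²(Δφ/2) + cos φ₁ · cos φ₂ · sin²(Δλ/2) = 0.099947.
c = 2·atan2(√a, √(1−a)) = 0.64332 rad → d = 6371·c ≈ 4098.61 km.

4099 km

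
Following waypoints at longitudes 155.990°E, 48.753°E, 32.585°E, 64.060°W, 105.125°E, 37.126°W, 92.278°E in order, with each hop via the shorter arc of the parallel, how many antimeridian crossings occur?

0

Leg 1: +155.990° → +48.753°, shortest Δλ = -107.237° (west) — does not cross 180°.
Leg 2: +48.753° → +32.585°, shortest Δλ = -16.168° (west) — does not cross 180°.
Leg 3: +32.585° → -64.060°, shortest Δλ = -96.645° (west) — does not cross 180°.
Leg 4: -64.060° → +105.125°, shortest Δλ = 169.185° (east) — does not cross 180°.
Leg 5: +105.125° → -37.126°, shortest Δλ = -142.251° (west) — does not cross 180°.
Leg 6: -37.126° → +92.278°, shortest Δλ = 129.404° (east) — does not cross 180°.
Total crossings: 0.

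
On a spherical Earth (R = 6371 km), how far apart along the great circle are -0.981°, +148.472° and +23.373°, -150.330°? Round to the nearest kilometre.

7138 km

Δλ = -150.330 − 148.472 = -298.802°; wrapped into (−180°, 180°]: 61.198°.
Δφ = 23.373 − -0.981 = 24.354°.
a = sin²(Δφ/2) + cos φ₁ · cos φ₂ · sin²(Δλ/2) = 0.282304.
c = 2·atan2(√a, √(1−a)) = 1.12032 rad → d = 6371·c ≈ 7137.57 km.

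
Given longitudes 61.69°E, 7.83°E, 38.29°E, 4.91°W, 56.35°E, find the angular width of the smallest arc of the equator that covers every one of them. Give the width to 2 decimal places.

66.60°

Sort the longitudes: -4.91°, +7.83°, +38.29°, +56.35°, +61.69°.
Eastward gaps between consecutive values (wrapping around): 12.74°, 30.46°, 18.06°, 5.34°, 293.40°.
Largest gap = 293.40° ⇒ minimal covering band is its complement: 360° − 293.40° = 66.60°.
Band runs from -4.91° eastward to +61.69°.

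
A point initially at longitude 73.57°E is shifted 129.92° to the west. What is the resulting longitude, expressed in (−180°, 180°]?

Start at +73.57°; shift −129.92° → -56.35°.
-56.35° already lies in (−180°, 180°].

56.35°W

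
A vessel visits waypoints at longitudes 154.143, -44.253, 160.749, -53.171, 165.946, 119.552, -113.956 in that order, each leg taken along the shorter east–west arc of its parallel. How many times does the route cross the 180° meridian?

Leg 1: +154.143° → -44.253°, shortest Δλ = 161.604° (east) — crosses 180°.
Leg 2: -44.253° → +160.749°, shortest Δλ = -154.998° (west) — crosses 180°.
Leg 3: +160.749° → -53.171°, shortest Δλ = 146.08° (east) — crosses 180°.
Leg 4: -53.171° → +165.946°, shortest Δλ = -140.883° (west) — crosses 180°.
Leg 5: +165.946° → +119.552°, shortest Δλ = -46.394° (west) — does not cross 180°.
Leg 6: +119.552° → -113.956°, shortest Δλ = 126.492° (east) — crosses 180°.
Total crossings: 5.

5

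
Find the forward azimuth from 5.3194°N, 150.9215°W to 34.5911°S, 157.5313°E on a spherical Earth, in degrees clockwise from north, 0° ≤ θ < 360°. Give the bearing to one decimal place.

Δλ = 157.5313 − -150.9215 = 308.4528°; wrapped into (−180°, 180°]: -51.5472°.
θ = atan2( sin Δλ · cos φ₂ , cos φ₁ · sin φ₂ − sin φ₁ · cos φ₂ · cos Δλ )
  = atan2(-0.64468, -0.61273) = -133.544° → normalised to [0°, 360°): 226.456°.

226.5°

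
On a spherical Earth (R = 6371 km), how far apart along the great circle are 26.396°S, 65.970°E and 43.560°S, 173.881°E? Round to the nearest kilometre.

9326 km

Δλ = 173.881 − 65.970 = 107.911°.
Δφ = -43.560 − -26.396 = -17.164°.
a = sin²(Δφ/2) + cos φ₁ · cos φ₂ · sin²(Δλ/2) = 0.446632.
c = 2·atan2(√a, √(1−a)) = 1.46386 rad → d = 6371·c ≈ 9326.23 km.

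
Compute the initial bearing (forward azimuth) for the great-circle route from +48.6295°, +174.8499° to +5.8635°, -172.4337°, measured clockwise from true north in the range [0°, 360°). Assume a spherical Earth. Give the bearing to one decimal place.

Δλ = -172.4337 − 174.8499 = -347.2836°; wrapped into (−180°, 180°]: 12.7164°.
θ = atan2( sin Δλ · cos φ₂ , cos φ₁ · sin φ₂ − sin φ₁ · cos φ₂ · cos Δλ )
  = atan2(0.21897, -0.66069) = 161.663° → normalised to [0°, 360°): 161.663°.

161.7°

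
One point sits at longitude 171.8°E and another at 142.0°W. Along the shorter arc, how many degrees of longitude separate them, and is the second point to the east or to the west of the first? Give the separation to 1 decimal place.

46.2° east

Raw difference: -142.0 − 171.8 = -313.8°.
Normalise into (−180°, 180°]: -313.8° + 360° = 46.2°.
Positive ⇒ the second point lies to the east; separation 46.2°.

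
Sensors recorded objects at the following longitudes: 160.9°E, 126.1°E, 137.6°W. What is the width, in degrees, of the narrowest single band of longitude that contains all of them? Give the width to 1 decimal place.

96.3°

Sort the longitudes: -137.6°, +126.1°, +160.9°.
Eastward gaps between consecutive values (wrapping around): 263.7°, 34.8°, 61.5°.
Largest gap = 263.7° ⇒ minimal covering band is its complement: 360° − 263.7° = 96.3°.
Band runs from +126.1° eastward to -137.6°, crossing the antimeridian.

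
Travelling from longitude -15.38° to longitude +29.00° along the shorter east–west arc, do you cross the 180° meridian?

Signed shortest Δλ = ((29.00 − -15.38 + 180) mod 360) − 180 = 44.38°.
Going east by 44.38° from -15.38° reaches +29.00° without touching 180°.

No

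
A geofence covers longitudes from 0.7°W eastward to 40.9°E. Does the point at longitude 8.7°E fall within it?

Band width going east from -0.7° to +40.9°: ((40.9 − -0.7) mod 360) = 41.6°.
Offset of +8.7° east of the west edge: ((8.7 − -0.7) mod 360) = 9.4°.
9.4° ≤ 41.6° ⇒ inside.

Yes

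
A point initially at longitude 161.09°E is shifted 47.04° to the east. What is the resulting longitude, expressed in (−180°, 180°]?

Start at +161.09°; shift +47.04° → +208.13°.
+208.13° lies outside (−180°, 180°]; subtract 360° → -151.87°.

151.87°W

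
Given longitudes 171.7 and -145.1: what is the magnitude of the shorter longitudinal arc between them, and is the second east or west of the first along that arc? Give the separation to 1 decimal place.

Raw difference: -145.1 − 171.7 = -316.8°.
Normalise into (−180°, 180°]: -316.8° + 360° = 43.2°.
Positive ⇒ the second point lies to the east; separation 43.2°.

43.2° east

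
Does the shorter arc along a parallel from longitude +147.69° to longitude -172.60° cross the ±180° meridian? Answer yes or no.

Yes

Naïve |-172.60 − 147.69| = 320.29° > 180°, so the shorter arc goes the other way round — across 180°.
Signed shortest Δλ = ((-172.60 − 147.69 + 180) mod 360) − 180 = 39.71°.
Going east by 39.71° from +147.69° passes through 180° before reaching -172.60°.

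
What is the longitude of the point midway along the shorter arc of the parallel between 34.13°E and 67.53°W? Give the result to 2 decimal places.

16.70°W

Signed shortest Δλ from +34.13° to -67.53° is -101.66°.
Midpoint longitude = +34.13° + (-101.66°)/2 = +34.13° − 50.83° = -16.70°.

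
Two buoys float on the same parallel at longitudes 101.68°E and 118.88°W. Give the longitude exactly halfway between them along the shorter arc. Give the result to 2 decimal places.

Signed shortest Δλ from +101.68° to -118.88° is +139.44°.
Midpoint longitude = +101.68° + (+139.44°)/2 = +101.68° + 69.72° = +171.40°.
(The naïve average (+101.68 + -118.88)/2 = -8.6° is on the wrong side of the globe.)

171.40°E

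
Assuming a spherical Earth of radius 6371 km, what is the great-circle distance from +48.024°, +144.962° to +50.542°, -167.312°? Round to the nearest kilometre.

Δλ = -167.312 − 144.962 = -312.274°; wrapped into (−180°, 180°]: 47.726°.
Δφ = 50.542 − 48.024 = 2.518°.
a = sin²(Δφ/2) + cos φ₁ · cos φ₂ · sin²(Δλ/2) = 0.070046.
c = 2·atan2(√a, √(1−a)) = 0.53571 rad → d = 6371·c ≈ 3412.99 km.

3413 km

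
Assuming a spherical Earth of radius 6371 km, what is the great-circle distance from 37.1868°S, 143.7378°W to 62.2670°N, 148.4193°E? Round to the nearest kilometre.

Δλ = 148.4193 − -143.7378 = 292.1571°; wrapped into (−180°, 180°]: -67.8429°.
Δφ = 62.2670 − -37.1868 = 99.4538°.
a = sin²(Δφ/2) + cos φ₁ · cos φ₂ · sin²(Δλ/2) = 0.697582.
c = 2·atan2(√a, √(1−a)) = 1.97704 rad → d = 6371·c ≈ 12595.73 km.

12596 km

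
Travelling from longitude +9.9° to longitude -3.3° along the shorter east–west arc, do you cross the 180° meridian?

Signed shortest Δλ = ((-3.3 − 9.9 + 180) mod 360) − 180 = -13.2°.
Going west by 13.2° from +9.9° reaches -3.3° without touching 180°.

No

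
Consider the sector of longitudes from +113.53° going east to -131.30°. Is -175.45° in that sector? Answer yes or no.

Band width going east from +113.53° to -131.30°: ((-131.30 − 113.53) mod 360) = 115.17°.
Offset of -175.45° east of the west edge: ((-175.45 − 113.53) mod 360) = 71.02°.
71.02° ≤ 115.17° ⇒ inside.

Yes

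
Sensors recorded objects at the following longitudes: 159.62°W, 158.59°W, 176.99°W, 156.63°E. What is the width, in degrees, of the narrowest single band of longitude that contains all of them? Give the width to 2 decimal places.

44.78°

Sort the longitudes: -176.99°, -159.62°, -158.59°, +156.63°.
Eastward gaps between consecutive values (wrapping around): 17.37°, 1.03°, 315.22°, 26.38°.
Largest gap = 315.22° ⇒ minimal covering band is its complement: 360° − 315.22° = 44.78°.
Band runs from +156.63° eastward to -158.59°, crossing the antimeridian.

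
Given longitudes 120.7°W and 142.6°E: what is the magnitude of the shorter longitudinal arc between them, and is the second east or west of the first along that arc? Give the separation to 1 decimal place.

Raw difference: 142.6 − -120.7 = 263.3°.
Normalise into (−180°, 180°]: 263.3° − 360° = -96.7°.
Negative ⇒ the second point lies to the west; separation 96.7°.

96.7° west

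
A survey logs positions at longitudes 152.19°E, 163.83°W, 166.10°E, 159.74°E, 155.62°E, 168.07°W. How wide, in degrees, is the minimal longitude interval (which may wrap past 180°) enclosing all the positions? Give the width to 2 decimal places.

43.98°

Sort the longitudes: -168.07°, -163.83°, +152.19°, +155.62°, +159.74°, +166.10°.
Eastward gaps between consecutive values (wrapping around): 4.24°, 316.02°, 3.43°, 4.12°, 6.36°, 25.83°.
Largest gap = 316.02° ⇒ minimal covering band is its complement: 360° − 316.02° = 43.98°.
Band runs from +152.19° eastward to -163.83°, crossing the antimeridian.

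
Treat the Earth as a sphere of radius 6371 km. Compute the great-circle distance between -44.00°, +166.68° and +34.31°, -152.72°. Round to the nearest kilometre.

Δλ = -152.72 − 166.68 = -319.40°; wrapped into (−180°, 180°]: 40.60°.
Δφ = 34.31 − -44.00 = 78.31°.
a = sin²(Δφ/2) + cos φ₁ · cos φ₂ · sin²(Δλ/2) = 0.470209.
c = 2·atan2(√a, √(1−a)) = 1.51118 rad → d = 6371·c ≈ 9627.72 km.

9628 km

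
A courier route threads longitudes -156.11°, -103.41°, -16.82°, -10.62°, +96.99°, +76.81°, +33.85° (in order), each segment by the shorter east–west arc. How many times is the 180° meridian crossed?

0

Leg 1: -156.11° → -103.41°, shortest Δλ = 52.7° (east) — does not cross 180°.
Leg 2: -103.41° → -16.82°, shortest Δλ = 86.59° (east) — does not cross 180°.
Leg 3: -16.82° → -10.62°, shortest Δλ = 6.2° (east) — does not cross 180°.
Leg 4: -10.62° → +96.99°, shortest Δλ = 107.61° (east) — does not cross 180°.
Leg 5: +96.99° → +76.81°, shortest Δλ = -20.18° (west) — does not cross 180°.
Leg 6: +76.81° → +33.85°, shortest Δλ = -42.96° (west) — does not cross 180°.
Total crossings: 0.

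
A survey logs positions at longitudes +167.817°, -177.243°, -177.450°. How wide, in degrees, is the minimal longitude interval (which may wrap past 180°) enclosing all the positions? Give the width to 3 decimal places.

Sort the longitudes: -177.450°, -177.243°, +167.817°.
Eastward gaps between consecutive values (wrapping around): 0.207°, 345.060°, 14.733°.
Largest gap = 345.060° ⇒ minimal covering band is its complement: 360° − 345.060° = 14.940°.
Band runs from +167.817° eastward to -177.243°, crossing the antimeridian.

14.940°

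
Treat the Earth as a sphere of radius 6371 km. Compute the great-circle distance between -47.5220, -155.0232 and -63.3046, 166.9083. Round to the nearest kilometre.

2906 km

Δλ = 166.9083 − -155.0232 = 321.9315°; wrapped into (−180°, 180°]: -38.0685°.
Δφ = -63.3046 − -47.5220 = -15.7826°.
a = sin²(Δφ/2) + cos φ₁ · cos φ₂ · sin²(Δλ/2) = 0.051118.
c = 2·atan2(√a, √(1−a)) = 0.45613 rad → d = 6371·c ≈ 2906.00 km.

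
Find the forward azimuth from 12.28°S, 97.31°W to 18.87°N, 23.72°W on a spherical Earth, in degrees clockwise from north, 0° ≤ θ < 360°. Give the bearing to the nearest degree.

Δλ = -23.72 − -97.31 = 73.59°.
θ = atan2( sin Δλ · cos φ₂ , cos φ₁ · sin φ₂ − sin φ₁ · cos φ₂ · cos Δλ )
  = atan2(0.90771, 0.37288) = 67.668° → normalised to [0°, 360°): 67.668°.

68°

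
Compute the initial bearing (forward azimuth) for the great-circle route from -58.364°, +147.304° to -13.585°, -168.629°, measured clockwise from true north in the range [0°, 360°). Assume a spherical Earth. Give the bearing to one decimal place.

Δλ = -168.629 − 147.304 = -315.933°; wrapped into (−180°, 180°]: 44.067°.
θ = atan2( sin Δλ · cos φ₂ , cos φ₁ · sin φ₂ − sin φ₁ · cos φ₂ · cos Δλ )
  = atan2(0.67604, 0.47143) = 55.110° → normalised to [0°, 360°): 55.110°.

55.1°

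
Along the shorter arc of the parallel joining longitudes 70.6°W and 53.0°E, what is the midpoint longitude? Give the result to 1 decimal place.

8.8°W

Signed shortest Δλ from -70.6° to +53.0° is +123.6°.
Midpoint longitude = -70.6° + (+123.6°)/2 = -70.6° + 61.8° = -8.8°.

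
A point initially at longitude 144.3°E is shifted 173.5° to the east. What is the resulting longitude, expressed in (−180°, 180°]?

Start at +144.3°; shift +173.5° → +317.8°.
+317.8° lies outside (−180°, 180°]; subtract 360° → -42.2°.

42.2°W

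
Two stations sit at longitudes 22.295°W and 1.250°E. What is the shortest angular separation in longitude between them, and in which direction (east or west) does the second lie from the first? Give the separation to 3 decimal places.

23.545° east

Raw difference: 1.250 − -22.295 = 23.545°.
Normalise into (−180°, 180°]: 23.545° stays 23.545°.
Positive ⇒ the second point lies to the east; separation 23.545°.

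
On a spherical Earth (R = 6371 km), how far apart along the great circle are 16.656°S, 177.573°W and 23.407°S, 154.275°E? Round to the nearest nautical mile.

1636 nmi

Δλ = 154.275 − -177.573 = 331.848°; wrapped into (−180°, 180°]: -28.152°.
Δφ = -23.407 − -16.656 = -6.751°.
a = sin²(Δφ/2) + cos φ₁ · cos φ₂ · sin²(Δλ/2) = 0.055472.
c = 2·atan2(√a, √(1−a)) = 0.47552 rad → d = 6371·c ≈ 3029.52 km ≈ 1635.81 nmi.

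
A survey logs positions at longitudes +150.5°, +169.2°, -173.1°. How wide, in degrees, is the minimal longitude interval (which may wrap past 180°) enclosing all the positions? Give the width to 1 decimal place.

Sort the longitudes: -173.1°, +150.5°, +169.2°.
Eastward gaps between consecutive values (wrapping around): 323.6°, 18.7°, 17.7°.
Largest gap = 323.6° ⇒ minimal covering band is its complement: 360° − 323.6° = 36.4°.
Band runs from +150.5° eastward to -173.1°, crossing the antimeridian.

36.4°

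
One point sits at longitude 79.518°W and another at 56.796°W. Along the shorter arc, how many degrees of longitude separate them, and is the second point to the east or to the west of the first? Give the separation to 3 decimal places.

22.722° east

Raw difference: -56.796 − -79.518 = 22.722°.
Normalise into (−180°, 180°]: 22.722° stays 22.722°.
Positive ⇒ the second point lies to the east; separation 22.722°.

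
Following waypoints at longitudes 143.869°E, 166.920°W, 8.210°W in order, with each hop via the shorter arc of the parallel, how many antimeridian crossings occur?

Leg 1: +143.869° → -166.920°, shortest Δλ = 49.211° (east) — crosses 180°.
Leg 2: -166.920° → -8.210°, shortest Δλ = 158.71° (east) — does not cross 180°.
Total crossings: 1.

1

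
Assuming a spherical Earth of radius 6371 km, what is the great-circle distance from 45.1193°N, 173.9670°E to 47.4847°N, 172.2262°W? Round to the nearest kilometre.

1091 km

Δλ = -172.2262 − 173.9670 = -346.1932°; wrapped into (−180°, 180°]: 13.8068°.
Δφ = 47.4847 − 45.1193 = 2.3654°.
a = sin²(Δφ/2) + cos φ₁ · cos φ₂ · sin²(Δλ/2) = 0.007315.
c = 2·atan2(√a, √(1−a)) = 0.17127 rad → d = 6371·c ≈ 1091.14 km.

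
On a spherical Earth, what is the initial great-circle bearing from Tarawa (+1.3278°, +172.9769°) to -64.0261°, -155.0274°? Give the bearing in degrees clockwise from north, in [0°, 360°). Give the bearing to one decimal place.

165.7°

Δλ = -155.0274 − 172.9769 = -328.0043°; wrapped into (−180°, 180°]: 31.9957°.
θ = atan2( sin Δλ · cos φ₂ , cos φ₁ · sin φ₂ − sin φ₁ · cos φ₂ · cos Δλ )
  = atan2(0.23206, -0.90736) = 165.654° → normalised to [0°, 360°): 165.654°.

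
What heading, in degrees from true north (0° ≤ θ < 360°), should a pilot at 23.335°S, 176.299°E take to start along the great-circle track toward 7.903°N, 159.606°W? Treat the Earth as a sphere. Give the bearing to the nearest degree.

Δλ = -159.606 − 176.299 = -335.905°; wrapped into (−180°, 180°]: 24.095°.
θ = atan2( sin Δλ · cos φ₂ , cos φ₁ · sin φ₂ − sin φ₁ · cos φ₂ · cos Δλ )
  = atan2(0.40437, 0.48441) = 39.854° → normalised to [0°, 360°): 39.854°.

40°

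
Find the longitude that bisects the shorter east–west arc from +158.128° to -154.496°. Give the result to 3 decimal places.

-178.184°

Signed shortest Δλ from +158.128° to -154.496° is +47.376°.
Midpoint longitude = +158.128° + (+47.376°)/2 = +158.128° + 23.688° = +181.816°.
Normalise into (−180°, 180°]: -178.184°.
(The naïve average (+158.128 + -154.496)/2 = 1.816° is on the wrong side of the globe.)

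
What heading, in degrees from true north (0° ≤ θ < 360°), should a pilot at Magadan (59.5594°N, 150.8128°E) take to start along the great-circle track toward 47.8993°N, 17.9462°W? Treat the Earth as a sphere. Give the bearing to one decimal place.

Δλ = -17.9462 − 150.8128 = -168.7590°.
θ = atan2( sin Δλ · cos φ₂ , cos φ₁ · sin φ₂ − sin φ₁ · cos φ₂ · cos Δλ )
  = atan2(-0.13069, 0.94284) = -7.892° → normalised to [0°, 360°): 352.108°.

352.1°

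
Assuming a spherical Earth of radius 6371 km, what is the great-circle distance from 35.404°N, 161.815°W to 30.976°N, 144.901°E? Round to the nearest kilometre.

4923 km

Δλ = 144.901 − -161.815 = 306.716°; wrapped into (−180°, 180°]: -53.284°.
Δφ = 30.976 − 35.404 = -4.428°.
a = sin²(Δφ/2) + cos φ₁ · cos φ₂ · sin²(Δλ/2) = 0.142012.
c = 2·atan2(√a, √(1−a)) = 0.77278 rad → d = 6371·c ≈ 4923.36 km.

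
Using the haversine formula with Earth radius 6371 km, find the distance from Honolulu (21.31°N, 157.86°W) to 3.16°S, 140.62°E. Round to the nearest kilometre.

7221 km

Δλ = 140.62 − -157.86 = 298.48°; wrapped into (−180°, 180°]: -61.52°.
Δφ = -3.16 − 21.31 = -24.47°.
a = sin²(Δφ/2) + cos φ₁ · cos φ₂ · sin²(Δλ/2) = 0.288230.
c = 2·atan2(√a, √(1−a)) = 1.13345 rad → d = 6371·c ≈ 7221.19 km.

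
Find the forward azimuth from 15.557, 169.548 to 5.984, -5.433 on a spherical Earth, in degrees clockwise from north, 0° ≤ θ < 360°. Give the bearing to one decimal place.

Δλ = -5.433 − 169.548 = -174.981°.
θ = atan2( sin Δλ · cos φ₂ , cos φ₁ · sin φ₂ − sin φ₁ · cos φ₂ · cos Δλ )
  = atan2(-0.08701, 0.36614) = -13.368° → normalised to [0°, 360°): 346.632°.

346.6°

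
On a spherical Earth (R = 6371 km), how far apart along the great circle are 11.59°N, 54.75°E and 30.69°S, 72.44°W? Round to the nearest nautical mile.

7668 nmi

Δλ = -72.44 − 54.75 = -127.19°.
Δφ = -30.69 − 11.59 = -42.28°.
a = sin²(Δφ/2) + cos φ₁ · cos φ₂ · sin²(Δλ/2) = 0.805872.
c = 2·atan2(√a, √(1−a)) = 2.22906 rad → d = 6371·c ≈ 14201.33 km ≈ 7668.11 nmi.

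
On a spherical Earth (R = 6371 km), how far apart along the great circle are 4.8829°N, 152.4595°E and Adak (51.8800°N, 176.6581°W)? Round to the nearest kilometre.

5949 km

Δλ = -176.6581 − 152.4595 = -329.1176°; wrapped into (−180°, 180°]: 30.8824°.
Δφ = 51.8800 − 4.8829 = 46.9971°.
a = sin²(Δφ/2) + cos φ₁ · cos φ₂ · sin²(Δλ/2) = 0.202584.
c = 2·atan2(√a, √(1−a)) = 0.93374 rad → d = 6371·c ≈ 5948.85 km.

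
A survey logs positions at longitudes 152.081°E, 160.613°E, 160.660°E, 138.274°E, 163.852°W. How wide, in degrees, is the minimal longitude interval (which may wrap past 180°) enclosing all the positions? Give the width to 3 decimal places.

57.874°

Sort the longitudes: -163.852°, +138.274°, +152.081°, +160.613°, +160.660°.
Eastward gaps between consecutive values (wrapping around): 302.126°, 13.807°, 8.532°, 0.047°, 35.488°.
Largest gap = 302.126° ⇒ minimal covering band is its complement: 360° − 302.126° = 57.874°.
Band runs from +138.274° eastward to -163.852°, crossing the antimeridian.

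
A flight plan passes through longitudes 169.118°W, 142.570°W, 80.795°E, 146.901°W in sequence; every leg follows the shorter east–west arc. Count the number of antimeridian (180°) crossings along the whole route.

Leg 1: -169.118° → -142.570°, shortest Δλ = 26.548° (east) — does not cross 180°.
Leg 2: -142.570° → +80.795°, shortest Δλ = -136.635° (west) — crosses 180°.
Leg 3: +80.795° → -146.901°, shortest Δλ = 132.304° (east) — crosses 180°.
Total crossings: 2.

2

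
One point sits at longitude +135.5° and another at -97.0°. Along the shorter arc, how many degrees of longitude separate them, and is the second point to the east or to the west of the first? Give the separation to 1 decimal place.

Raw difference: -97.0 − 135.5 = -232.5°.
Normalise into (−180°, 180°]: -232.5° + 360° = 127.5°.
Positive ⇒ the second point lies to the east; separation 127.5°.

127.5° east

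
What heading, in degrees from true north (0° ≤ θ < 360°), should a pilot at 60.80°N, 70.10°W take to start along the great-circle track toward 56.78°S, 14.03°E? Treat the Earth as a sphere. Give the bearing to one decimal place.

Δλ = 14.03 − -70.10 = 84.13°.
θ = atan2( sin Δλ · cos φ₂ , cos φ₁ · sin φ₂ − sin φ₁ · cos φ₂ · cos Δλ )
  = atan2(0.54498, -0.45704) = 129.984° → normalised to [0°, 360°): 129.984°.

130.0°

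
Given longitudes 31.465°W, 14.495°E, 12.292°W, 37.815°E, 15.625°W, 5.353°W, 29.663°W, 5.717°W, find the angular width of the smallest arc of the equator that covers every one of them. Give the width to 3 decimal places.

69.280°

Sort the longitudes: -31.465°, -29.663°, -15.625°, -12.292°, -5.717°, -5.353°, +14.495°, +37.815°.
Eastward gaps between consecutive values (wrapping around): 1.802°, 14.038°, 3.333°, 6.575°, 0.364°, 19.848°, 23.320°, 290.720°.
Largest gap = 290.720° ⇒ minimal covering band is its complement: 360° − 290.720° = 69.280°.
Band runs from -31.465° eastward to +37.815°.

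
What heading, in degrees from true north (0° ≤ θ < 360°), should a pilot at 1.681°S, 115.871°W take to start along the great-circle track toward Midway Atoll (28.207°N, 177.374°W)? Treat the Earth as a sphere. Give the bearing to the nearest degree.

Δλ = -177.374 − -115.871 = -61.503°.
θ = atan2( sin Δλ · cos φ₂ , cos φ₁ · sin φ₂ − sin φ₁ · cos φ₂ · cos Δλ )
  = atan2(-0.77448, 0.48479) = -57.955° → normalised to [0°, 360°): 302.045°.

302°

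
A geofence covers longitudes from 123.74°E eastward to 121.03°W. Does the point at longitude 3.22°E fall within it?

Band width going east from +123.74° to -121.03°: ((-121.03 − 123.74) mod 360) = 115.23°.
Offset of +3.22° east of the west edge: ((3.22 − 123.74) mod 360) = 239.48°.
239.48° > 115.23° ⇒ outside.

No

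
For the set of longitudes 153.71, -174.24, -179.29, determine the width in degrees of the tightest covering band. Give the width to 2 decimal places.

Sort the longitudes: -179.29°, -174.24°, +153.71°.
Eastward gaps between consecutive values (wrapping around): 5.05°, 327.95°, 27.00°.
Largest gap = 327.95° ⇒ minimal covering band is its complement: 360° − 327.95° = 32.05°.
Band runs from +153.71° eastward to -174.24°, crossing the antimeridian.

32.05°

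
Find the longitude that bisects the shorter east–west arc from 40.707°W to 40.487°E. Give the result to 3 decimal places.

0.110°W

Signed shortest Δλ from -40.707° to +40.487° is +81.194°.
Midpoint longitude = -40.707° + (+81.194°)/2 = -40.707° + 40.597° = -0.110°.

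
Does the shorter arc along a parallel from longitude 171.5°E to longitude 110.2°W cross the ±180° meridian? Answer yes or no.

Naïve |-110.2 − 171.5| = 281.7° > 180°, so the shorter arc goes the other way round — across 180°.
Signed shortest Δλ = ((-110.2 − 171.5 + 180) mod 360) − 180 = 78.3°.
Going east by 78.3° from +171.5° passes through 180° before reaching -110.2°.

Yes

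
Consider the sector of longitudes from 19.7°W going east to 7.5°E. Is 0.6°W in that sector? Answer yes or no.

Band width going east from -19.7° to +7.5°: ((7.5 − -19.7) mod 360) = 27.2°.
Offset of -0.6° east of the west edge: ((-0.6 − -19.7) mod 360) = 19.1°.
19.1° ≤ 27.2° ⇒ inside.

Yes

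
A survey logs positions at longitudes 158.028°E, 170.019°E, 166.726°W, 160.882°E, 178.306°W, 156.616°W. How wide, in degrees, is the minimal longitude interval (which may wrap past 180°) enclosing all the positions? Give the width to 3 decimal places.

45.356°

Sort the longitudes: -178.306°, -166.726°, -156.616°, +158.028°, +160.882°, +170.019°.
Eastward gaps between consecutive values (wrapping around): 11.580°, 10.110°, 314.644°, 2.854°, 9.137°, 11.675°.
Largest gap = 314.644° ⇒ minimal covering band is its complement: 360° − 314.644° = 45.356°.
Band runs from +158.028° eastward to -156.616°, crossing the antimeridian.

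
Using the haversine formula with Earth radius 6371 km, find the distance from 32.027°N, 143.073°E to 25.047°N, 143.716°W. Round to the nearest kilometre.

Δλ = -143.716 − 143.073 = -286.789°; wrapped into (−180°, 180°]: 73.211°.
Δφ = 25.047 − 32.027 = -6.980°.
a = sin²(Δφ/2) + cos φ₁ · cos φ₂ · sin²(Δλ/2) = 0.276814.
c = 2·atan2(√a, √(1−a)) = 1.10809 rad → d = 6371·c ≈ 7059.63 km.

7060 km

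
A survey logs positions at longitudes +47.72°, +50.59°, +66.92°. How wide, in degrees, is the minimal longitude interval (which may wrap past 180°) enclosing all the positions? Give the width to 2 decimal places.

19.20°

Sort the longitudes: +47.72°, +50.59°, +66.92°.
Eastward gaps between consecutive values (wrapping around): 2.87°, 16.33°, 340.80°.
Largest gap = 340.80° ⇒ minimal covering band is its complement: 360° − 340.80° = 19.20°.
Band runs from +47.72° eastward to +66.92°.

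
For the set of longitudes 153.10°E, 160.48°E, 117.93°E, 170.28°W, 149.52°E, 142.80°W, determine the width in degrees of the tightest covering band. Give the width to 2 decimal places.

Sort the longitudes: -170.28°, -142.80°, +117.93°, +149.52°, +153.10°, +160.48°.
Eastward gaps between consecutive values (wrapping around): 27.48°, 260.73°, 31.59°, 3.58°, 7.38°, 29.24°.
Largest gap = 260.73° ⇒ minimal covering band is its complement: 360° − 260.73° = 99.27°.
Band runs from +117.93° eastward to -142.80°, crossing the antimeridian.

99.27°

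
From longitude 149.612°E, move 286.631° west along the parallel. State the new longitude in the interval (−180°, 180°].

Start at +149.612°; shift −286.631° → -137.019°.
-137.019° already lies in (−180°, 180°].

137.019°W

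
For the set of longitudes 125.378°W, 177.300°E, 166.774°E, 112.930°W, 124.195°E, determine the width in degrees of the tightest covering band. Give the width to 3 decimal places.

Sort the longitudes: -125.378°, -112.930°, +124.195°, +166.774°, +177.300°.
Eastward gaps between consecutive values (wrapping around): 12.448°, 237.125°, 42.579°, 10.526°, 57.322°.
Largest gap = 237.125° ⇒ minimal covering band is its complement: 360° − 237.125° = 122.875°.
Band runs from +124.195° eastward to -112.930°, crossing the antimeridian.

122.875°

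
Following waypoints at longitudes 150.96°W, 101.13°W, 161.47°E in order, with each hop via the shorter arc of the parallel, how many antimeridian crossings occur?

1

Leg 1: -150.96° → -101.13°, shortest Δλ = 49.83° (east) — does not cross 180°.
Leg 2: -101.13° → +161.47°, shortest Δλ = -97.4° (west) — crosses 180°.
Total crossings: 1.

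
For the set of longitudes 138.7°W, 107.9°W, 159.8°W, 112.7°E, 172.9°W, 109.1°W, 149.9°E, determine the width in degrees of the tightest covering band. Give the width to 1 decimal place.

139.4°

Sort the longitudes: -172.9°, -159.8°, -138.7°, -109.1°, -107.9°, +112.7°, +149.9°.
Eastward gaps between consecutive values (wrapping around): 13.1°, 21.1°, 29.6°, 1.2°, 220.6°, 37.2°, 37.2°.
Largest gap = 220.6° ⇒ minimal covering band is its complement: 360° − 220.6° = 139.4°.
Band runs from +112.7° eastward to -107.9°, crossing the antimeridian.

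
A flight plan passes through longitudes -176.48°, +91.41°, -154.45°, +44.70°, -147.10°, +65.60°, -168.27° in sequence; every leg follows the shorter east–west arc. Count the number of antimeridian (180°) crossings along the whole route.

Leg 1: -176.48° → +91.41°, shortest Δλ = -92.11° (west) — crosses 180°.
Leg 2: +91.41° → -154.45°, shortest Δλ = 114.14° (east) — crosses 180°.
Leg 3: -154.45° → +44.70°, shortest Δλ = -160.85° (west) — crosses 180°.
Leg 4: +44.70° → -147.10°, shortest Δλ = 168.2° (east) — crosses 180°.
Leg 5: -147.10° → +65.60°, shortest Δλ = -147.3° (west) — crosses 180°.
Leg 6: +65.60° → -168.27°, shortest Δλ = 126.13° (east) — crosses 180°.
Total crossings: 6.

6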